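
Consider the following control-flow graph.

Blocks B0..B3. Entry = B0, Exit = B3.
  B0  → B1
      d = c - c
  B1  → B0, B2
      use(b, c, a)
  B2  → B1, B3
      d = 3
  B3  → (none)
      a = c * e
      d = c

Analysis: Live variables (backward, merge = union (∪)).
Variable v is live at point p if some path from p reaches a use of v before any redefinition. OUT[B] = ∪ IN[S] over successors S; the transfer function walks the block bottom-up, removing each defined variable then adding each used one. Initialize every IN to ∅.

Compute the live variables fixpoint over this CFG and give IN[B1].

Answer: {a, b, c, e}

Trace:
Fixpoint table:
  B0:  IN={a, b, c, e}  OUT={a, b, c, e}
  B1:  IN={a, b, c, e}  OUT={a, b, c, e}
  B2:  IN={a, b, c, e}  OUT={a, b, c, e}
  B3:  IN={c, e}  OUT={}

Merge at B1: OUT[B1] = IN[B0] ⊔ IN[B2] = {a, b, c, e}
Applying B1's transfer function to that OUT value gives IN[B1] (row B1 above).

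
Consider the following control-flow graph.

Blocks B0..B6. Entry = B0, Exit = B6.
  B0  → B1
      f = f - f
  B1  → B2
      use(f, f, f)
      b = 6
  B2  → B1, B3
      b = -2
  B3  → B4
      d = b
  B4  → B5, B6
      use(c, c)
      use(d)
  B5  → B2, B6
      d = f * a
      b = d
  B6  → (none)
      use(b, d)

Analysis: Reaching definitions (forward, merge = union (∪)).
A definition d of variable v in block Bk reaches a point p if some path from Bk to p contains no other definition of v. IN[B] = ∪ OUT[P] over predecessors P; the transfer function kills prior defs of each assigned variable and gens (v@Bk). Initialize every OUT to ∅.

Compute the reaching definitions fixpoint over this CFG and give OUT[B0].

Per-block solution:
  B0:   IN={}   OUT={f@B0}
  B1:   IN={b@B2, d@B5, f@B0}   OUT={b@B1, d@B5, f@B0}
  B2:   IN={b@B1, b@B5, d@B5, f@B0}   OUT={b@B2, d@B5, f@B0}
  B3:   IN={b@B2, d@B5, f@B0}   OUT={b@B2, d@B3, f@B0}
  B4:   IN={b@B2, d@B3, f@B0}   OUT={b@B2, d@B3, f@B0}
  B5:   IN={b@B2, d@B3, f@B0}   OUT={b@B5, d@B5, f@B0}
  B6:   IN={b@B2, b@B5, d@B3, d@B5, f@B0}   OUT={b@B2, b@B5, d@B3, d@B5, f@B0}

B0 is the boundary node: IN[B0] = {}
Applying B0's transfer function to that IN value gives OUT[B0] (row B0 above).

Answer: {f@B0}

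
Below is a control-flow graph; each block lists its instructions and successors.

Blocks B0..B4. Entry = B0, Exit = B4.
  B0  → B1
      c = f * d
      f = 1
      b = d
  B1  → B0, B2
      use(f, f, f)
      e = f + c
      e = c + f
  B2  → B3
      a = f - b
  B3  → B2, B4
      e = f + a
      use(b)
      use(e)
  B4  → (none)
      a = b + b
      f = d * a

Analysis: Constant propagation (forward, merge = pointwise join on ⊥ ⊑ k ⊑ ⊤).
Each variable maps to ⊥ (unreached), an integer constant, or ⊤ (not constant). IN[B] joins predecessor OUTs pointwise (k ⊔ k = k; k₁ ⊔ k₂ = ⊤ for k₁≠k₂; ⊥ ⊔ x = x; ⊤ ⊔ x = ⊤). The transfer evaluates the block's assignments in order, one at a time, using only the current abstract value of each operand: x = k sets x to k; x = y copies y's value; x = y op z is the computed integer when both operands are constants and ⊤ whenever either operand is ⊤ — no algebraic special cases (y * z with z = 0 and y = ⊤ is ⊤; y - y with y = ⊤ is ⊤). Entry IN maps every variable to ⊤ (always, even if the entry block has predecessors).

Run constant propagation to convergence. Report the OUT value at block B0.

Answer: {a: ⊤, b: ⊤, c: ⊤, d: ⊤, e: ⊤, f: 1}

Working:
Converged values:
  B0: | IN=(all ⊤) | OUT={f:1; rest ⊤}
  B1: | IN={f:1; rest ⊤} | OUT={f:1; rest ⊤}
  B2: | IN={f:1; rest ⊤} | OUT={f:1; rest ⊤}
  B3: | IN={f:1; rest ⊤} | OUT={f:1; rest ⊤}
  B4: | IN={f:1; rest ⊤} | OUT=(all ⊤)

Merge at B0 (entry node, so the boundary value (all ⊤) is joined with the incoming edge(s)): IN[B0] = (all ⊤) ⊔ OUT[B1] = {a: ⊤, b: ⊤, c: ⊤, d: ⊤, e: ⊤, f: ⊤}
Applying B0's transfer function to that IN value gives OUT[B0] (row B0 above).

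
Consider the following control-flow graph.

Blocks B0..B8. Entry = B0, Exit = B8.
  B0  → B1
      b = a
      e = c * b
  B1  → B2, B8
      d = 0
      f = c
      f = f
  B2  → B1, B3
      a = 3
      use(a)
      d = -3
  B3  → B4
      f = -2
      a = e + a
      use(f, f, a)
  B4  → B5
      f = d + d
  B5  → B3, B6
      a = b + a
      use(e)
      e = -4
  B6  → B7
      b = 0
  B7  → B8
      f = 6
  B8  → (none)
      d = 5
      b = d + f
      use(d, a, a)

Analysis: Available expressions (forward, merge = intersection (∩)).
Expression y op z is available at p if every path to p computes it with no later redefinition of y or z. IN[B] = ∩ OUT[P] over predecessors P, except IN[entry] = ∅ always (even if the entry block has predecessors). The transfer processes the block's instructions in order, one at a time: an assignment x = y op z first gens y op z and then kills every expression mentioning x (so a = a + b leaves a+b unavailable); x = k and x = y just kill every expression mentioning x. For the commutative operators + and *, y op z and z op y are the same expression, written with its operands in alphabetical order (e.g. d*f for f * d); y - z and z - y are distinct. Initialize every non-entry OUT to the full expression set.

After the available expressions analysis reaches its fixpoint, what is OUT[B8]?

Answer: {d+f}

Derivation:
Per-block solution:
  B0:  IN={}  OUT={b*c}
  B1:  IN={b*c}  OUT={b*c}
  B2:  IN={b*c}  OUT={b*c}
  B3:  IN={b*c}  OUT={b*c}
  B4:  IN={b*c}  OUT={b*c, d+d}
  B5:  IN={b*c, d+d}  OUT={b*c, d+d}
  B6:  IN={b*c, d+d}  OUT={d+d}
  B7:  IN={d+d}  OUT={d+d}
  B8:  IN={}  OUT={d+f}

Merge at B8: IN[B8] = OUT[B1] ∩ OUT[B7] = {}
Applying B8's transfer function to that IN value gives OUT[B8] (row B8 above).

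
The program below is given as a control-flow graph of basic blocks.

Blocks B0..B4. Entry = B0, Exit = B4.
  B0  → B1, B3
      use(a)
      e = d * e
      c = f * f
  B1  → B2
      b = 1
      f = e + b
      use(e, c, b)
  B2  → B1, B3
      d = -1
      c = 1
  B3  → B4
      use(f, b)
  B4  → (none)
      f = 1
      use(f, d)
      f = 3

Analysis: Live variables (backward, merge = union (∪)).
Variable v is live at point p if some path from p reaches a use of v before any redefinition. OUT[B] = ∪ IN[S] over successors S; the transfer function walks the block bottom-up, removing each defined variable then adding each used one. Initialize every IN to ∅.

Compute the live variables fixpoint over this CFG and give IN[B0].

Answer: {a, b, d, e, f}

Trace:
Converged values:
  B0: | IN={a, b, d, e, f} | OUT={b, c, d, e, f}
  B1: | IN={c, e} | OUT={b, e, f}
  B2: | IN={b, e, f} | OUT={b, c, d, e, f}
  B3: | IN={b, d, f} | OUT={d}
  B4: | IN={d} | OUT={}

Merge at B0: OUT[B0] = IN[B1] ⊔ IN[B3] = {b, c, d, e, f}
Applying B0's transfer function to that OUT value gives IN[B0] (row B0 above).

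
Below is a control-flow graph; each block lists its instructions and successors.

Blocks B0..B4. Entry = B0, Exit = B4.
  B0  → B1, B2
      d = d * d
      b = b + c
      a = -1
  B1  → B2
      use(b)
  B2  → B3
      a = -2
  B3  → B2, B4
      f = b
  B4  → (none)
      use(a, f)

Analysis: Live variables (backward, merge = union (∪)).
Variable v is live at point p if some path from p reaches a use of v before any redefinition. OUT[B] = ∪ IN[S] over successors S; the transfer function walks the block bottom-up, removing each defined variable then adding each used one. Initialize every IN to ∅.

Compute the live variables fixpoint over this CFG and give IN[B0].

Answer: {b, c, d}

Working:
Converged values:
  B0: | IN={b, c, d} | OUT={b}
  B1: | IN={b} | OUT={b}
  B2: | IN={b} | OUT={a, b}
  B3: | IN={a, b} | OUT={a, b, f}
  B4: | IN={a, f} | OUT={}

Merge at B0: OUT[B0] = IN[B1] ⊔ IN[B2] = {b}
Applying B0's transfer function to that OUT value gives IN[B0] (row B0 above).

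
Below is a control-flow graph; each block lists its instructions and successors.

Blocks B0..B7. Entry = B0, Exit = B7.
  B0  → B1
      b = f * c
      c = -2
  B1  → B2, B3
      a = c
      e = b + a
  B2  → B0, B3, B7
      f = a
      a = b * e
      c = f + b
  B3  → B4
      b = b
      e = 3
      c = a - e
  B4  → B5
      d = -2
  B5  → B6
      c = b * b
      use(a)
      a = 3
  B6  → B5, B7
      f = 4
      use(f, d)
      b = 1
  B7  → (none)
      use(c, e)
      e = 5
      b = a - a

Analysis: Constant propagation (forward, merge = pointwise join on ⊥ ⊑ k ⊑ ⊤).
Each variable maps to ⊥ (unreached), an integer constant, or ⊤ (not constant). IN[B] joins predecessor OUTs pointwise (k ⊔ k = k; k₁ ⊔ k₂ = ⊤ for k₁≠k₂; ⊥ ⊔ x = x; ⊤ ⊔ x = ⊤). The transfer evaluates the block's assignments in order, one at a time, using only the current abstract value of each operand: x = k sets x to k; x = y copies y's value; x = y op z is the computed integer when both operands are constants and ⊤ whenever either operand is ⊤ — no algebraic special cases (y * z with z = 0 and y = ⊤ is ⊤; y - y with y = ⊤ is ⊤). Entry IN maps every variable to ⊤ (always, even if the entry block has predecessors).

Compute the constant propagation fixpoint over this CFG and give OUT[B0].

Answer: {a: ⊤, b: ⊤, c: -2, d: ⊤, e: ⊤, f: ⊤}

Derivation:
Converged values:
  B0: | IN=(all ⊤) | OUT={c:-2; rest ⊤}
  B1: | IN={c:-2; rest ⊤} | OUT={a:-2, c:-2; rest ⊤}
  B2: | IN={a:-2, c:-2; rest ⊤} | OUT={f:-2; rest ⊤}
  B3: | IN=(all ⊤) | OUT={e:3; rest ⊤}
  B4: | IN={e:3; rest ⊤} | OUT={d:-2, e:3; rest ⊤}
  B5: | IN={d:-2, e:3; rest ⊤} | OUT={a:3, d:-2, e:3; rest ⊤}
  B6: | IN={a:3, d:-2, e:3; rest ⊤} | OUT={a:3, b:1, d:-2, e:3, f:4; rest ⊤}
  B7: | IN=(all ⊤) | OUT={e:5; rest ⊤}

Merge at B0 (entry node, so the boundary value (all ⊤) is joined with the incoming edge(s)): IN[B0] = (all ⊤) ⊔ OUT[B2] = {a: ⊤, b: ⊤, c: ⊤, d: ⊤, e: ⊤, f: ⊤}
Applying B0's transfer function to that IN value gives OUT[B0] (row B0 above).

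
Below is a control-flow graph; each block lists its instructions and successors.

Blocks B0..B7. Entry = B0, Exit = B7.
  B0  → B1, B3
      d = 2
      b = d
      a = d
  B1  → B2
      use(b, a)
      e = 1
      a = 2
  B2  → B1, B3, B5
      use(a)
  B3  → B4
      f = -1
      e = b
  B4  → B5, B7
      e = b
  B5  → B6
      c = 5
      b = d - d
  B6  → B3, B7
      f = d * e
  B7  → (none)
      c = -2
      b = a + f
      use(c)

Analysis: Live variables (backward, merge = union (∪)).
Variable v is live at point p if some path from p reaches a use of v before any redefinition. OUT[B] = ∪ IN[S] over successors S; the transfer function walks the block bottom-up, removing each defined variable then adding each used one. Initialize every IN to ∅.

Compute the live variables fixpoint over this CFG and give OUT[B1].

Fixpoint table:
  B0: | IN={} | OUT={a, b, d}
  B1: | IN={a, b, d} | OUT={a, b, d, e}
  B2: | IN={a, b, d, e} | OUT={a, b, d, e}
  B3: | IN={a, b, d} | OUT={a, b, d, f}
  B4: | IN={a, b, d, f} | OUT={a, d, e, f}
  B5: | IN={a, d, e} | OUT={a, b, d, e}
  B6: | IN={a, b, d, e} | OUT={a, b, d, f}
  B7: | IN={a, f} | OUT={}

Merge at B1: OUT[B1] = IN[B2] = {a, b, d, e}

Answer: {a, b, d, e}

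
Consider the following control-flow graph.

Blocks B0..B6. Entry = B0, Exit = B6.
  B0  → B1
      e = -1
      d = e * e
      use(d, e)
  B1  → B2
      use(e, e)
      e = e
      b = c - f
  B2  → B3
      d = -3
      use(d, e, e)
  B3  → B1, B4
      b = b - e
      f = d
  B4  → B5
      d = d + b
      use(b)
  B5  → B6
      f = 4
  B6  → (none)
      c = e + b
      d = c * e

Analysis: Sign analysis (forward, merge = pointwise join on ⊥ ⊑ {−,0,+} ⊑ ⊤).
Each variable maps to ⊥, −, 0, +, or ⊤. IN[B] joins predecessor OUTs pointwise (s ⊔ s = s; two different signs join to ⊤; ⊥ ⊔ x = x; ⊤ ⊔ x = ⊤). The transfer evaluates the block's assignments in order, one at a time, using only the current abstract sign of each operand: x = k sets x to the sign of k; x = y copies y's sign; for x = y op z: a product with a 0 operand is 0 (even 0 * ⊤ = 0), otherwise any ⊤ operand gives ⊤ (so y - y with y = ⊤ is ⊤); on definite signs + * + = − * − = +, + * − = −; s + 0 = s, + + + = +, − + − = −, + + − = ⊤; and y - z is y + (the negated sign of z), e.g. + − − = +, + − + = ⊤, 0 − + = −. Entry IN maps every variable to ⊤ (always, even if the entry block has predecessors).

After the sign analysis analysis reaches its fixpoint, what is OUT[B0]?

Answer: {a: ⊤, b: ⊤, c: ⊤, d: +, e: -, f: ⊤}

Derivation:
Fixpoint table:
  B0:   IN=(all ⊤)   OUT={d:+, e:-; rest ⊤}
  B1:   IN={e:-; rest ⊤}   OUT={e:-; rest ⊤}
  B2:   IN={e:-; rest ⊤}   OUT={d:-, e:-; rest ⊤}
  B3:   IN={d:-, e:-; rest ⊤}   OUT={d:-, e:-, f:-; rest ⊤}
  B4:   IN={d:-, e:-, f:-; rest ⊤}   OUT={e:-, f:-; rest ⊤}
  B5:   IN={e:-, f:-; rest ⊤}   OUT={e:-, f:+; rest ⊤}
  B6:   IN={e:-, f:+; rest ⊤}   OUT={e:-, f:+; rest ⊤}

B0 is the boundary node: IN[B0] = {a: ⊤, b: ⊤, c: ⊤, d: ⊤, e: ⊤, f: ⊤}
Applying B0's transfer function to that IN value gives OUT[B0] (row B0 above).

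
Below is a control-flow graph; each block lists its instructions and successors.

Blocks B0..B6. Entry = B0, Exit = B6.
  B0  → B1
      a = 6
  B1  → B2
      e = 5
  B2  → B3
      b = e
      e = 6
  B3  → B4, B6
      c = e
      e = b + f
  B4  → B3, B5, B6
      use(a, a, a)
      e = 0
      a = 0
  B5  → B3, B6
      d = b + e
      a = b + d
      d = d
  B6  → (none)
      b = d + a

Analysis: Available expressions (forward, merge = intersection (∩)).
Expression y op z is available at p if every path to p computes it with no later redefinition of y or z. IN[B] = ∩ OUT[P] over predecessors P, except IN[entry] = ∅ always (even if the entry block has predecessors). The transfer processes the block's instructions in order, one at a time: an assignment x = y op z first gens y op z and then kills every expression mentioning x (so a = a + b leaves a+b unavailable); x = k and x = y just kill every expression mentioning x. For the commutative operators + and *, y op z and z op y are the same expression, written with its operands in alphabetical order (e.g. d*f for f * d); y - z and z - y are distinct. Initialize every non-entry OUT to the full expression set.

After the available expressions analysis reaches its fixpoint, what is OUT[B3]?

Per-block solution:
  B0: | IN={} | OUT={}
  B1: | IN={} | OUT={}
  B2: | IN={} | OUT={}
  B3: | IN={} | OUT={b+f}
  B4: | IN={b+f} | OUT={b+f}
  B5: | IN={b+f} | OUT={b+e, b+f}
  B6: | IN={b+f} | OUT={a+d}

Merge at B3: IN[B3] = OUT[B2] ∩ OUT[B4] ∩ OUT[B5] = {}
Applying B3's transfer function to that IN value gives OUT[B3] (row B3 above).

Answer: {b+f}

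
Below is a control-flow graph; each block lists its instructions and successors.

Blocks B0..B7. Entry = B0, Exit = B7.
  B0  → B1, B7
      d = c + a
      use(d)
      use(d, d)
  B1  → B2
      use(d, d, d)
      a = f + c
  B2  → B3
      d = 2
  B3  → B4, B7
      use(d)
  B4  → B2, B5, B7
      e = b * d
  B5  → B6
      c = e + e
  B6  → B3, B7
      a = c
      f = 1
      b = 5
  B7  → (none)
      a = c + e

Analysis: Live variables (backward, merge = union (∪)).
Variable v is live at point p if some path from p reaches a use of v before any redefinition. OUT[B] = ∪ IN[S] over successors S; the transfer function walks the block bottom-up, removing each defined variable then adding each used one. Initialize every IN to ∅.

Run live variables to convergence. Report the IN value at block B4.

Per-block solution:
  B0:  IN={a, b, c, e, f}  OUT={b, c, d, e, f}
  B1:  IN={b, c, d, e, f}  OUT={b, c, e}
  B2:  IN={b, c, e}  OUT={b, c, d, e}
  B3:  IN={b, c, d, e}  OUT={b, c, d, e}
  B4:  IN={b, c, d}  OUT={b, c, d, e}
  B5:  IN={d, e}  OUT={c, d, e}
  B6:  IN={c, d, e}  OUT={b, c, d, e}
  B7:  IN={c, e}  OUT={}

Merge at B4: OUT[B4] = IN[B2] ⊔ IN[B5] ⊔ IN[B7] = {b, c, d, e}
Applying B4's transfer function to that OUT value gives IN[B4] (row B4 above).

Answer: {b, c, d}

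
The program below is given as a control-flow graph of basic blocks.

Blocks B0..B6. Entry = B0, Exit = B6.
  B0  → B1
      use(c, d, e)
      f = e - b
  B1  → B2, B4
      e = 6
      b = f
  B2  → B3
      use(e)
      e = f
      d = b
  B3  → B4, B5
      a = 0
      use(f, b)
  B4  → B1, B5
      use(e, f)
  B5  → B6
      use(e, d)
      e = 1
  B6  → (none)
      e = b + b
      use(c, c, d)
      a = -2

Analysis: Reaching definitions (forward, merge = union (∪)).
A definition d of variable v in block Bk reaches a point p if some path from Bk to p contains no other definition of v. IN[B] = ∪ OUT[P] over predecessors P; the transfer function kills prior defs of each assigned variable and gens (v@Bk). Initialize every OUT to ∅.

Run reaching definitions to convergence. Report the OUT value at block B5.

Per-block solution:
  B0:   IN={}   OUT={f@B0}
  B1:   IN={a@B3, b@B1, d@B2, e@B1, e@B2, f@B0}   OUT={a@B3, b@B1, d@B2, e@B1, f@B0}
  B2:   IN={a@B3, b@B1, d@B2, e@B1, f@B0}   OUT={a@B3, b@B1, d@B2, e@B2, f@B0}
  B3:   IN={a@B3, b@B1, d@B2, e@B2, f@B0}   OUT={a@B3, b@B1, d@B2, e@B2, f@B0}
  B4:   IN={a@B3, b@B1, d@B2, e@B1, e@B2, f@B0}   OUT={a@B3, b@B1, d@B2, e@B1, e@B2, f@B0}
  B5:   IN={a@B3, b@B1, d@B2, e@B1, e@B2, f@B0}   OUT={a@B3, b@B1, d@B2, e@B5, f@B0}
  B6:   IN={a@B3, b@B1, d@B2, e@B5, f@B0}   OUT={a@B6, b@B1, d@B2, e@B6, f@B0}

Merge at B5: IN[B5] = OUT[B3] ⊔ OUT[B4] = {a@B3, b@B1, d@B2, e@B1, e@B2, f@B0}
Applying B5's transfer function to that IN value gives OUT[B5] (row B5 above).

Answer: {a@B3, b@B1, d@B2, e@B5, f@B0}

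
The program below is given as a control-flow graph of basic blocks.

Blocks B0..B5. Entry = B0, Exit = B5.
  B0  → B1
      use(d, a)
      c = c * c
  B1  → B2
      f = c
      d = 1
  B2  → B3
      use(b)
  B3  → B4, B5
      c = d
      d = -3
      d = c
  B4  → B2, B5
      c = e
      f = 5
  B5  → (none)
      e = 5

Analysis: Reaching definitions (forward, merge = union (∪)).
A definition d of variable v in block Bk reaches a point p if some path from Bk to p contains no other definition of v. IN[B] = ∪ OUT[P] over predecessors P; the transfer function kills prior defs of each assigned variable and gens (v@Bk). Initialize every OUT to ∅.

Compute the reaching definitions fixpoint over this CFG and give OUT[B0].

Per-block solution:
  B0: | IN={} | OUT={c@B0}
  B1: | IN={c@B0} | OUT={c@B0, d@B1, f@B1}
  B2: | IN={c@B0, c@B4, d@B1, d@B3, f@B1, f@B4} | OUT={c@B0, c@B4, d@B1, d@B3, f@B1, f@B4}
  B3: | IN={c@B0, c@B4, d@B1, d@B3, f@B1, f@B4} | OUT={c@B3, d@B3, f@B1, f@B4}
  B4: | IN={c@B3, d@B3, f@B1, f@B4} | OUT={c@B4, d@B3, f@B4}
  B5: | IN={c@B3, c@B4, d@B3, f@B1, f@B4} | OUT={c@B3, c@B4, d@B3, e@B5, f@B1, f@B4}

B0 is the boundary node: IN[B0] = {}
Applying B0's transfer function to that IN value gives OUT[B0] (row B0 above).

Answer: {c@B0}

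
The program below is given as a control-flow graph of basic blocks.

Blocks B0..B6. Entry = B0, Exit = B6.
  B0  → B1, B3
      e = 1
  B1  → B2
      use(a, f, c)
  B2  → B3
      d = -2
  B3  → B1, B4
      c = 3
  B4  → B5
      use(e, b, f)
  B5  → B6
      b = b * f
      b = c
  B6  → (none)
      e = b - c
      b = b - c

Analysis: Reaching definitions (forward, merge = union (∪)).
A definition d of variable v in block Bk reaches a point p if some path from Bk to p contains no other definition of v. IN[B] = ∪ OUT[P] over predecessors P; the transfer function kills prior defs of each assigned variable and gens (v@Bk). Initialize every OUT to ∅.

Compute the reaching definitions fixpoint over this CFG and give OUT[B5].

Answer: {b@B5, c@B3, d@B2, e@B0}

Derivation:
Per-block solution:
  B0: | IN={} | OUT={e@B0}
  B1: | IN={c@B3, d@B2, e@B0} | OUT={c@B3, d@B2, e@B0}
  B2: | IN={c@B3, d@B2, e@B0} | OUT={c@B3, d@B2, e@B0}
  B3: | IN={c@B3, d@B2, e@B0} | OUT={c@B3, d@B2, e@B0}
  B4: | IN={c@B3, d@B2, e@B0} | OUT={c@B3, d@B2, e@B0}
  B5: | IN={c@B3, d@B2, e@B0} | OUT={b@B5, c@B3, d@B2, e@B0}
  B6: | IN={b@B5, c@B3, d@B2, e@B0} | OUT={b@B6, c@B3, d@B2, e@B6}

Merge at B5: IN[B5] = OUT[B4] = {c@B3, d@B2, e@B0}
Applying B5's transfer function to that IN value gives OUT[B5] (row B5 above).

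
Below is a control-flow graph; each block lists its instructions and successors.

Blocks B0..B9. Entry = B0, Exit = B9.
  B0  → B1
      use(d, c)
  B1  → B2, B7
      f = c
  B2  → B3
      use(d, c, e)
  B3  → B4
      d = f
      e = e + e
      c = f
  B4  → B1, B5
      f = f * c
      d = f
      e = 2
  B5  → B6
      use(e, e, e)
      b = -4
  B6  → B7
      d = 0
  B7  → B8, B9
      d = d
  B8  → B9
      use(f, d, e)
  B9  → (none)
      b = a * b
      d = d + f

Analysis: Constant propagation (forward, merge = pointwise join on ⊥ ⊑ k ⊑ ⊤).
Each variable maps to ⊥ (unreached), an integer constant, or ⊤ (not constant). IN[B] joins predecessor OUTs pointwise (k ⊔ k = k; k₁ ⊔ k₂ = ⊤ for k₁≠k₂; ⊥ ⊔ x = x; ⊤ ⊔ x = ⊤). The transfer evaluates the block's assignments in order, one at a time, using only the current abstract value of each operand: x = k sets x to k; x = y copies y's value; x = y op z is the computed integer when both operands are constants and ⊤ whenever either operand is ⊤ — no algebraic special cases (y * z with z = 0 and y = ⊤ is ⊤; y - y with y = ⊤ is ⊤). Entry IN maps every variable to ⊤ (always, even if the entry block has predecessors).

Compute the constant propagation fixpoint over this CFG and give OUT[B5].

Answer: {a: ⊤, b: -4, c: ⊤, d: ⊤, e: 2, f: ⊤}

Working:
Fixpoint table:
  B0:  IN=(all ⊤)  OUT=(all ⊤)
  B1:  IN=(all ⊤)  OUT=(all ⊤)
  B2:  IN=(all ⊤)  OUT=(all ⊤)
  B3:  IN=(all ⊤)  OUT=(all ⊤)
  B4:  IN=(all ⊤)  OUT={e:2; rest ⊤}
  B5:  IN={e:2; rest ⊤}  OUT={b:-4, e:2; rest ⊤}
  B6:  IN={b:-4, e:2; rest ⊤}  OUT={b:-4, d:0, e:2; rest ⊤}
  B7:  IN=(all ⊤)  OUT=(all ⊤)
  B8:  IN=(all ⊤)  OUT=(all ⊤)
  B9:  IN=(all ⊤)  OUT=(all ⊤)

Merge at B5: IN[B5] = OUT[B4] = {a: ⊤, b: ⊤, c: ⊤, d: ⊤, e: 2, f: ⊤}
Applying B5's transfer function to that IN value gives OUT[B5] (row B5 above).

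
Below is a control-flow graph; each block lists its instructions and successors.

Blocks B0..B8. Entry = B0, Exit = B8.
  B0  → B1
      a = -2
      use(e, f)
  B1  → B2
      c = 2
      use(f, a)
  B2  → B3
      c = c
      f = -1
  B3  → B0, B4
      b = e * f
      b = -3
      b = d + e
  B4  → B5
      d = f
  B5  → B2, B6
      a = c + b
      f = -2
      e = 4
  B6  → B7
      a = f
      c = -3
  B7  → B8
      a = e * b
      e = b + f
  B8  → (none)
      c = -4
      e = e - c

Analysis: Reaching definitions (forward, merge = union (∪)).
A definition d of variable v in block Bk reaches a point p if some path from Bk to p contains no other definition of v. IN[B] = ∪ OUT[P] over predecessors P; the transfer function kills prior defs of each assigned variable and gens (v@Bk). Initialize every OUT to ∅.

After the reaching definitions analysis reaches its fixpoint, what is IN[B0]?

Converged values:
  B0: | IN={a@B0, a@B5, b@B3, c@B2, d@B4, e@B5, f@B2} | OUT={a@B0, b@B3, c@B2, d@B4, e@B5, f@B2}
  B1: | IN={a@B0, b@B3, c@B2, d@B4, e@B5, f@B2} | OUT={a@B0, b@B3, c@B1, d@B4, e@B5, f@B2}
  B2: | IN={a@B0, a@B5, b@B3, c@B1, c@B2, d@B4, e@B5, f@B2, f@B5} | OUT={a@B0, a@B5, b@B3, c@B2, d@B4, e@B5, f@B2}
  B3: | IN={a@B0, a@B5, b@B3, c@B2, d@B4, e@B5, f@B2} | OUT={a@B0, a@B5, b@B3, c@B2, d@B4, e@B5, f@B2}
  B4: | IN={a@B0, a@B5, b@B3, c@B2, d@B4, e@B5, f@B2} | OUT={a@B0, a@B5, b@B3, c@B2, d@B4, e@B5, f@B2}
  B5: | IN={a@B0, a@B5, b@B3, c@B2, d@B4, e@B5, f@B2} | OUT={a@B5, b@B3, c@B2, d@B4, e@B5, f@B5}
  B6: | IN={a@B5, b@B3, c@B2, d@B4, e@B5, f@B5} | OUT={a@B6, b@B3, c@B6, d@B4, e@B5, f@B5}
  B7: | IN={a@B6, b@B3, c@B6, d@B4, e@B5, f@B5} | OUT={a@B7, b@B3, c@B6, d@B4, e@B7, f@B5}
  B8: | IN={a@B7, b@B3, c@B6, d@B4, e@B7, f@B5} | OUT={a@B7, b@B3, c@B8, d@B4, e@B8, f@B5}

Merge at B0 (entry node, so the boundary value {} is joined with the incoming edge(s)): IN[B0] = {} ⊔ OUT[B3] = {a@B0, a@B5, b@B3, c@B2, d@B4, e@B5, f@B2}

Answer: {a@B0, a@B5, b@B3, c@B2, d@B4, e@B5, f@B2}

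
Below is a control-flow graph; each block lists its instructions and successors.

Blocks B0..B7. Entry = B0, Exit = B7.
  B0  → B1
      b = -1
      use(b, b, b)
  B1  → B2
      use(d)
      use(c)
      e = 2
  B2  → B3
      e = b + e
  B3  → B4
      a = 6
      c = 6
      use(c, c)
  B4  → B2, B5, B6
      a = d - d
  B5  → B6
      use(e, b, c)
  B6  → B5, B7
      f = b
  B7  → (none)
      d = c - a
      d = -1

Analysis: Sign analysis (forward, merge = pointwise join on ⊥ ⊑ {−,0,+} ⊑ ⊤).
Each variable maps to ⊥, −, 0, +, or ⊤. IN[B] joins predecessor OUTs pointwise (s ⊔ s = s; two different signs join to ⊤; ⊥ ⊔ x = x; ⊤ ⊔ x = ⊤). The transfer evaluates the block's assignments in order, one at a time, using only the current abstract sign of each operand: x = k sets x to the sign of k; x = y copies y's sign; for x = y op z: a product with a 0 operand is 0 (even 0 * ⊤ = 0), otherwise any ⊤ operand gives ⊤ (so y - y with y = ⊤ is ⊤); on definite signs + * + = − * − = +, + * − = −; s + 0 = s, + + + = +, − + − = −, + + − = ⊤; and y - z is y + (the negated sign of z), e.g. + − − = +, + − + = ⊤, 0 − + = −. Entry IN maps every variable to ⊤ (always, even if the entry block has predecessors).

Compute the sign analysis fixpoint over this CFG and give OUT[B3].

Answer: {a: +, b: -, c: +, d: ⊤, e: ⊤, f: ⊤}

Working:
Fixpoint table:
  B0:  IN=(all ⊤)  OUT={b:-; rest ⊤}
  B1:  IN={b:-; rest ⊤}  OUT={b:-, e:+; rest ⊤}
  B2:  IN={b:-; rest ⊤}  OUT={b:-; rest ⊤}
  B3:  IN={b:-; rest ⊤}  OUT={a:+, b:-, c:+; rest ⊤}
  B4:  IN={a:+, b:-, c:+; rest ⊤}  OUT={b:-, c:+; rest ⊤}
  B5:  IN={b:-, c:+; rest ⊤}  OUT={b:-, c:+; rest ⊤}
  B6:  IN={b:-, c:+; rest ⊤}  OUT={b:-, c:+, f:-; rest ⊤}
  B7:  IN={b:-, c:+, f:-; rest ⊤}  OUT={b:-, c:+, d:-, f:-; rest ⊤}

Merge at B3: IN[B3] = OUT[B2] = {a: ⊤, b: -, c: ⊤, d: ⊤, e: ⊤, f: ⊤}
Applying B3's transfer function to that IN value gives OUT[B3] (row B3 above).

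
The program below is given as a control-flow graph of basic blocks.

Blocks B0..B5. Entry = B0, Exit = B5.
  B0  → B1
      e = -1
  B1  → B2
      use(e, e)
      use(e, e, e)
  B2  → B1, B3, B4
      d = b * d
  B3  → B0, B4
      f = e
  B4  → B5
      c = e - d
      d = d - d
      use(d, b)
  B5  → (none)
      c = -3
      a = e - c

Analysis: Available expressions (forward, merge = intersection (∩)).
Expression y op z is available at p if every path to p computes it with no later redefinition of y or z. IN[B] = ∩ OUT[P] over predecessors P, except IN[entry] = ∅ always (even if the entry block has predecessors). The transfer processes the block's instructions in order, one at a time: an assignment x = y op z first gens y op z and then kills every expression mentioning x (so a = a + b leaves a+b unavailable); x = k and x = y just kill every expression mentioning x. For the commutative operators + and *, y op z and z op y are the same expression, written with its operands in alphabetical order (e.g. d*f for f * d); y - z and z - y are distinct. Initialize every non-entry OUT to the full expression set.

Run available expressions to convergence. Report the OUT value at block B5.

Answer: {e-c}

Derivation:
Fixpoint table:
  B0:   IN={}   OUT={}
  B1:   IN={}   OUT={}
  B2:   IN={}   OUT={}
  B3:   IN={}   OUT={}
  B4:   IN={}   OUT={}
  B5:   IN={}   OUT={e-c}

Merge at B5: IN[B5] = OUT[B4] = {}
Applying B5's transfer function to that IN value gives OUT[B5] (row B5 above).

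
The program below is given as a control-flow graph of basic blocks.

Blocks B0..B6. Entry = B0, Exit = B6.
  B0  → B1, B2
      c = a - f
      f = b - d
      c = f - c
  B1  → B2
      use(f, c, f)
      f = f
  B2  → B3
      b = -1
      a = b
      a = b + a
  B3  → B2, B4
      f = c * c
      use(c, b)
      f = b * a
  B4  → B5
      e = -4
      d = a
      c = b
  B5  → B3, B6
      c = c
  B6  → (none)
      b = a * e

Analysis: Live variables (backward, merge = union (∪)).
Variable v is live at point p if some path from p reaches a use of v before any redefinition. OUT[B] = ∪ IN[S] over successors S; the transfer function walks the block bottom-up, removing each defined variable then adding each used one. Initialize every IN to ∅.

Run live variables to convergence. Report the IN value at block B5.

Converged values:
  B0:  IN={a, b, d, f}  OUT={c, f}
  B1:  IN={c, f}  OUT={c}
  B2:  IN={c}  OUT={a, b, c}
  B3:  IN={a, b, c}  OUT={a, b, c}
  B4:  IN={a, b}  OUT={a, b, c, e}
  B5:  IN={a, b, c, e}  OUT={a, b, c, e}
  B6:  IN={a, e}  OUT={}

Merge at B5: OUT[B5] = IN[B3] ⊔ IN[B6] = {a, b, c, e}
Applying B5's transfer function to that OUT value gives IN[B5] (row B5 above).

Answer: {a, b, c, e}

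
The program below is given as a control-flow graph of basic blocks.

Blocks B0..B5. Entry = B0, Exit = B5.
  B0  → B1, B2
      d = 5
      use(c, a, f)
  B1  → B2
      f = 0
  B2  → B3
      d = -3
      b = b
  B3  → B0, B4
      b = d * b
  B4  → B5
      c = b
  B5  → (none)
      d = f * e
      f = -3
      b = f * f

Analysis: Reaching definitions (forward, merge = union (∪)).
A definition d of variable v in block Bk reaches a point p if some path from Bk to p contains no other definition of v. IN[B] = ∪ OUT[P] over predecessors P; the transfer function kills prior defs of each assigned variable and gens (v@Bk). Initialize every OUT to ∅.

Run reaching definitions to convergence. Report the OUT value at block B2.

Converged values:
  B0:   IN={b@B3, d@B2, f@B1}   OUT={b@B3, d@B0, f@B1}
  B1:   IN={b@B3, d@B0, f@B1}   OUT={b@B3, d@B0, f@B1}
  B2:   IN={b@B3, d@B0, f@B1}   OUT={b@B2, d@B2, f@B1}
  B3:   IN={b@B2, d@B2, f@B1}   OUT={b@B3, d@B2, f@B1}
  B4:   IN={b@B3, d@B2, f@B1}   OUT={b@B3, c@B4, d@B2, f@B1}
  B5:   IN={b@B3, c@B4, d@B2, f@B1}   OUT={b@B5, c@B4, d@B5, f@B5}

Merge at B2: IN[B2] = OUT[B0] ⊔ OUT[B1] = {b@B3, d@B0, f@B1}
Applying B2's transfer function to that IN value gives OUT[B2] (row B2 above).

Answer: {b@B2, d@B2, f@B1}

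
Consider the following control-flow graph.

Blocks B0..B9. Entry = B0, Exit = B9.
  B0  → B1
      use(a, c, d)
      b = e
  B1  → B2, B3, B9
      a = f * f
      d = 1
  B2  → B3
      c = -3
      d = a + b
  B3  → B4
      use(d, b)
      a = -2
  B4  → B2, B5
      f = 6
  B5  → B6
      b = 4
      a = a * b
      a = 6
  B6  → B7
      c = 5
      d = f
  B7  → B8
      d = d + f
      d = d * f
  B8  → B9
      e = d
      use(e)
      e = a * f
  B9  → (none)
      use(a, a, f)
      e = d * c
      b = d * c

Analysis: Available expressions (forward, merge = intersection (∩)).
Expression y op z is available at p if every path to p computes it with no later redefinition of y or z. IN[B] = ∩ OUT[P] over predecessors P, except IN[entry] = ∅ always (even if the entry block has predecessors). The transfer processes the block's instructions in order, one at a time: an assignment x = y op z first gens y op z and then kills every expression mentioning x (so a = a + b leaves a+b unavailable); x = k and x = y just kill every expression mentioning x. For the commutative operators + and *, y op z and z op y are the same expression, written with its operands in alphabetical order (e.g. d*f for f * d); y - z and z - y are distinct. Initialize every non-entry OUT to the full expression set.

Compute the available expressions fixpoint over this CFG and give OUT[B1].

Answer: {f*f}

Derivation:
Fixpoint table:
  B0: | IN={} | OUT={}
  B1: | IN={} | OUT={f*f}
  B2: | IN={} | OUT={a+b}
  B3: | IN={} | OUT={}
  B4: | IN={} | OUT={}
  B5: | IN={} | OUT={}
  B6: | IN={} | OUT={}
  B7: | IN={} | OUT={}
  B8: | IN={} | OUT={a*f}
  B9: | IN={} | OUT={c*d}

Merge at B1: IN[B1] = OUT[B0] = {}
Applying B1's transfer function to that IN value gives OUT[B1] (row B1 above).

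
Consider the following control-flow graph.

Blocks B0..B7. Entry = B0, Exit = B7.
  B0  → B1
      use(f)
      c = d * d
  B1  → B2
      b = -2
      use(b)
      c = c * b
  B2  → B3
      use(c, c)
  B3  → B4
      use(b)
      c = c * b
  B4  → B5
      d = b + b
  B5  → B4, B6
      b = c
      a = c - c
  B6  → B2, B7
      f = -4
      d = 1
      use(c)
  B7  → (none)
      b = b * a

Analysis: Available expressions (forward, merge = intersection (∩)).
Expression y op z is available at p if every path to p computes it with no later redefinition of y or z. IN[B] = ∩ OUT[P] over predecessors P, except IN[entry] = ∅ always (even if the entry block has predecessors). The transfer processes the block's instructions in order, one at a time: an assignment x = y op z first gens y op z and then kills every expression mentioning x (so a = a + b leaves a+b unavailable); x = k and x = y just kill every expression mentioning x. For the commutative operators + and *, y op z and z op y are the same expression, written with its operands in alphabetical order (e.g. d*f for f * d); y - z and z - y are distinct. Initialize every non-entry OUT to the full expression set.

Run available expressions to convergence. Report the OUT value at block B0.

Converged values:
  B0:   IN={}   OUT={d*d}
  B1:   IN={d*d}   OUT={d*d}
  B2:   IN={}   OUT={}
  B3:   IN={}   OUT={}
  B4:   IN={}   OUT={b+b}
  B5:   IN={b+b}   OUT={c-c}
  B6:   IN={c-c}   OUT={c-c}
  B7:   IN={c-c}   OUT={c-c}

B0 is the boundary node: IN[B0] = {}
Applying B0's transfer function to that IN value gives OUT[B0] (row B0 above).

Answer: {d*d}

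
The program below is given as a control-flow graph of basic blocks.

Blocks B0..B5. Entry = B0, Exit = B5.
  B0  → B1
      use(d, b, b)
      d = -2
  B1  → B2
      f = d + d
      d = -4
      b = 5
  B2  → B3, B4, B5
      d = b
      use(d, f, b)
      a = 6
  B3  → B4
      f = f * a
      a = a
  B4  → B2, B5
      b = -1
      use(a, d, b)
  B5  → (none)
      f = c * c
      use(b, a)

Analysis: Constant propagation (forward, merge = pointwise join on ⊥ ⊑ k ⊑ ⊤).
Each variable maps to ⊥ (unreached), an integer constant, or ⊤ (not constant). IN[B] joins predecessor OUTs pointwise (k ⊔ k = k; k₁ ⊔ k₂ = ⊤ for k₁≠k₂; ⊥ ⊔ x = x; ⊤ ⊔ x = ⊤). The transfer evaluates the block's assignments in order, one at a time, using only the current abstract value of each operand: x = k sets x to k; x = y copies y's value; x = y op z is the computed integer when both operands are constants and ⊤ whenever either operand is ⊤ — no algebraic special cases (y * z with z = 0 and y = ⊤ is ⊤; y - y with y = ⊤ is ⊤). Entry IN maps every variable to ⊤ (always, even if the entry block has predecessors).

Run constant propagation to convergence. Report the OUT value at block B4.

Answer: {a: 6, b: -1, c: ⊤, d: ⊤, e: ⊤, f: ⊤}

Derivation:
Fixpoint table:
  B0:   IN=(all ⊤)   OUT={d:-2; rest ⊤}
  B1:   IN={d:-2; rest ⊤}   OUT={b:5, d:-4, f:-4; rest ⊤}
  B2:   IN=(all ⊤)   OUT={a:6; rest ⊤}
  B3:   IN={a:6; rest ⊤}   OUT={a:6; rest ⊤}
  B4:   IN={a:6; rest ⊤}   OUT={a:6, b:-1; rest ⊤}
  B5:   IN={a:6; rest ⊤}   OUT={a:6; rest ⊤}

Merge at B4: IN[B4] = OUT[B2] ⊔ OUT[B3] = {a: 6, b: ⊤, c: ⊤, d: ⊤, e: ⊤, f: ⊤}
Applying B4's transfer function to that IN value gives OUT[B4] (row B4 above).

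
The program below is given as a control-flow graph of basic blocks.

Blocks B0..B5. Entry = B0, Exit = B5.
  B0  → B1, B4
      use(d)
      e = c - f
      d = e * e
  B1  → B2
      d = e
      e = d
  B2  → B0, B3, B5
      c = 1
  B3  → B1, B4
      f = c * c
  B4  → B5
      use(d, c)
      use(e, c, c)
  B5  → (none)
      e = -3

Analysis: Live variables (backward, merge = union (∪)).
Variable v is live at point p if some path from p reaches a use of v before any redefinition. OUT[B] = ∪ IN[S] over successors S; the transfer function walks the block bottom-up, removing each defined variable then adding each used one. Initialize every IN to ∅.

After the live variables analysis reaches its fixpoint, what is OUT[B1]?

Fixpoint table:
  B0: | IN={c, d, f} | OUT={c, d, e, f}
  B1: | IN={e, f} | OUT={d, e, f}
  B2: | IN={d, e, f} | OUT={c, d, e, f}
  B3: | IN={c, d, e} | OUT={c, d, e, f}
  B4: | IN={c, d, e} | OUT={}
  B5: | IN={} | OUT={}

Merge at B1: OUT[B1] = IN[B2] = {d, e, f}

Answer: {d, e, f}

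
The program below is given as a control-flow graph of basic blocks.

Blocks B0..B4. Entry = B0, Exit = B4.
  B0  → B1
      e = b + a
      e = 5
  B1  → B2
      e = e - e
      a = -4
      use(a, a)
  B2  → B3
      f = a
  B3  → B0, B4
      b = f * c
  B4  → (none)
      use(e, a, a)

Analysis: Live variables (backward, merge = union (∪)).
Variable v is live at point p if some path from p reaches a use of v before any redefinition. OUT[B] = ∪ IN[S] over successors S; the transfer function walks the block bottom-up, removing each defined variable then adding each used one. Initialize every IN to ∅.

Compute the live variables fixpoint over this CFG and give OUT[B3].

Answer: {a, b, c, e}

Derivation:
Converged values:
  B0: | IN={a, b, c} | OUT={c, e}
  B1: | IN={c, e} | OUT={a, c, e}
  B2: | IN={a, c, e} | OUT={a, c, e, f}
  B3: | IN={a, c, e, f} | OUT={a, b, c, e}
  B4: | IN={a, e} | OUT={}

Merge at B3: OUT[B3] = IN[B0] ⊔ IN[B4] = {a, b, c, e}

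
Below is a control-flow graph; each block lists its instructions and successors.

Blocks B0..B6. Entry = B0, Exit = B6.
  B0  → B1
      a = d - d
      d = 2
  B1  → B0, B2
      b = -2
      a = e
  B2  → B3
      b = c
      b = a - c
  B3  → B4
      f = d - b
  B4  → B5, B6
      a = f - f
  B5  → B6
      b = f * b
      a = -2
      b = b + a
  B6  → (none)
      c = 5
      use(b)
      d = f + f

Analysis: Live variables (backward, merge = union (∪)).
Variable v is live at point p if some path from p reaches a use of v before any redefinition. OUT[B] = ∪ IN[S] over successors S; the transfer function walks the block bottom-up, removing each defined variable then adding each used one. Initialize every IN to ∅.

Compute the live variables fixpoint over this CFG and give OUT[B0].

Answer: {c, d, e}

Trace:
Converged values:
  B0:  IN={c, d, e}  OUT={c, d, e}
  B1:  IN={c, d, e}  OUT={a, c, d, e}
  B2:  IN={a, c, d}  OUT={b, d}
  B3:  IN={b, d}  OUT={b, f}
  B4:  IN={b, f}  OUT={b, f}
  B5:  IN={b, f}  OUT={b, f}
  B6:  IN={b, f}  OUT={}

Merge at B0: OUT[B0] = IN[B1] = {c, d, e}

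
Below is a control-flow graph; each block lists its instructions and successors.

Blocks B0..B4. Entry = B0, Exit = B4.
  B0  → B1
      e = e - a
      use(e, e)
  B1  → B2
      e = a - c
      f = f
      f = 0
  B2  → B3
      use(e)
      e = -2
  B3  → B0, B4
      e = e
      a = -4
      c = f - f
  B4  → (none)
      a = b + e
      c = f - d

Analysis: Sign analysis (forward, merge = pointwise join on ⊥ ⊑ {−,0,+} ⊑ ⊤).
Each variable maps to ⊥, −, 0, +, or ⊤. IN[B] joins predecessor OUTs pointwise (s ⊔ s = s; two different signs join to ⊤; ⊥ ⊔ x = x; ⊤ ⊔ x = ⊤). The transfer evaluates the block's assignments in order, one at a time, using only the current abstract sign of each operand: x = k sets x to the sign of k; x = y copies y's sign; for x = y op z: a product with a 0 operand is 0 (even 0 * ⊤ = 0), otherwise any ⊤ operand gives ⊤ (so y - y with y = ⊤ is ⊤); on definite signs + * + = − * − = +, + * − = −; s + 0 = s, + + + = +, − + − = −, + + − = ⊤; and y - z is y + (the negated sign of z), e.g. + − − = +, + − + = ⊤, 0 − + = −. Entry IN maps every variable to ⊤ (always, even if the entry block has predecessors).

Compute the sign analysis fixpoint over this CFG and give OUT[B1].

Fixpoint table:
  B0: | IN=(all ⊤) | OUT=(all ⊤)
  B1: | IN=(all ⊤) | OUT={f:0; rest ⊤}
  B2: | IN={f:0; rest ⊤} | OUT={e:-, f:0; rest ⊤}
  B3: | IN={e:-, f:0; rest ⊤} | OUT={a:-, c:0, e:-, f:0; rest ⊤}
  B4: | IN={a:-, c:0, e:-, f:0; rest ⊤} | OUT={e:-, f:0; rest ⊤}

Merge at B1: IN[B1] = OUT[B0] = {a: ⊤, b: ⊤, c: ⊤, d: ⊤, e: ⊤, f: ⊤}
Applying B1's transfer function to that IN value gives OUT[B1] (row B1 above).

Answer: {a: ⊤, b: ⊤, c: ⊤, d: ⊤, e: ⊤, f: 0}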